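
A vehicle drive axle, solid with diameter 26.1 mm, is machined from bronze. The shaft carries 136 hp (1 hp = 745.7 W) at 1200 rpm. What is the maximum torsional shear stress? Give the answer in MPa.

ω = 2π·1200/60 = 125.7 rad/s, so T = P/ω = 136×745.7 / 125.7 = 807.0 N·m.
J = πd⁴/32 = π(0.0261)⁴/32 = 4.556×10^-8 m⁴.
τ_max = T·r/J = 807.0 × 0.0131 / 4.556×10^-8 = 2.312×10^8 Pa.

231 MPa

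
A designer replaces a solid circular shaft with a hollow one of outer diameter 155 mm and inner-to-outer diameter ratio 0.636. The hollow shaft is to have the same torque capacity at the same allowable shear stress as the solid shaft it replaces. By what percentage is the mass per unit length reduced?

32.9 %

Equal τ_max and T ⇒ the solid shaft needs d_s³ = d_o³(1−k⁴), so d_s = 155·(1−0.636⁴)^(1/3) = 146.0 mm.
Area ratio A_h/A_s = d_o²(1−k²)/d_s² = (1−k²)/(1−k⁴)^(2/3) = 0.6708.
Mass saving = 1 − 0.6708 = 32.9 %.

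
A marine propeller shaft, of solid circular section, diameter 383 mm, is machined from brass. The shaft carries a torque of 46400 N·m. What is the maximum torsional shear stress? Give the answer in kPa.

J = πd⁴/32 = π(0.383)⁴/32 = 2.112×10^-3 m⁴.
τ_max = T·r/J = 46400 × 0.192 / 2.112×10^-3 = 4.206×10^6 Pa.

4210 kPa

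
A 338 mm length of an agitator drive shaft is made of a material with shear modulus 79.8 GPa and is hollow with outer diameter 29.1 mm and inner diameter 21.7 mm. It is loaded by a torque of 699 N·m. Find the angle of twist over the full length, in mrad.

60.9 mrad

J = π(d_o⁴ − d_i⁴)/32 = π(0.0291⁴ − 0.0217⁴)/32 = 4.863×10^-8 m⁴.
θ = T·L/(G·J) = 699.0 × 0.338 / (79.8×10⁹ × 4.863×10^-8) = 0.06088 rad.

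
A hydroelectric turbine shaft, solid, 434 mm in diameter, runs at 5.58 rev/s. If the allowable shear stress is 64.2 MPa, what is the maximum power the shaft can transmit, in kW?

J = πd⁴/32 = π(0.434)⁴/32 = 3.483×10^-3 m⁴.
T_max = τ_allow·J/r = 6.42×10^7 × 3.483×10^-3 / 0.217 = 1.030e6 N·m.
ω = 2π·5.58 = 35.06 rad/s, so P_max = T_max·ω = 3.613×10^7 W.

36100 kW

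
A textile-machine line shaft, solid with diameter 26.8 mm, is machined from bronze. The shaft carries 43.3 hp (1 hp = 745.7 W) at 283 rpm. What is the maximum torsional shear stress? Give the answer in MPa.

ω = 2π·283/60 = 29.64 rad/s, so T = P/ω = 43.3×745.7 / 29.64 = 1090 N·m.
J = πd⁴/32 = π(0.0268)⁴/32 = 5.065×10^-8 m⁴.
τ_max = T·r/J = 1090 × 0.0134 / 5.065×10^-8 = 2.883×10^8 Pa.

288 MPa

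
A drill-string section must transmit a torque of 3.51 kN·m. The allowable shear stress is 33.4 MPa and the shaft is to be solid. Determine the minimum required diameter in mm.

81.2 mm

For a solid shaft τ_max = 16T/(πd³), so d = (16T/(π τ_allow))^(1/3) = (16·3510/(π·3.34×10^7))^(1/3) = 0.08119 m.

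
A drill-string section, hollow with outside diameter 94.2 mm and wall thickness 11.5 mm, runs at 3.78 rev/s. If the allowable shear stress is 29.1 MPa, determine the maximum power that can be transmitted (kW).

J = π(d_o⁴ − d_i⁴)/32 = π(0.0942⁴ − 0.0712⁴)/32 = 5.207×10^-6 m⁴.
T_max = τ_allow·J/r = 2.91×10^7 × 5.207×10^-6 / 0.0471 = 3217 N·m.
ω = 2π·3.78 = 23.75 rad/s, so P_max = T_max·ω = 7.641×10^4 W.

76.4 kW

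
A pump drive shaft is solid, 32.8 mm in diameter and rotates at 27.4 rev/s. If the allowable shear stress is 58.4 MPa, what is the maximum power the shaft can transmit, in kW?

J = πd⁴/32 = π(0.0328)⁴/32 = 1.136×10^-7 m⁴.
T_max = τ_allow·J/r = 5.84×10^7 × 1.136×10^-7 / 0.0164 = 404.6 N·m.
ω = 2π·27.4 = 172.2 rad/s, so P_max = T_max·ω = 6.966×10^4 W.

69.7 kW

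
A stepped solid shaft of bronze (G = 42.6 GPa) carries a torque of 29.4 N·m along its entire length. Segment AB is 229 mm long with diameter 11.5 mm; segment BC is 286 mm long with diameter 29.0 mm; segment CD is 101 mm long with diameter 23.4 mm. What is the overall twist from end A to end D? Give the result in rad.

J_AB = π(0.0115)⁴/32 = 1.72×10^-9 m⁴; J_BC = π(0.0290)⁴/32 = 6.94×10^-8 m⁴; J_CD = π(0.0234)⁴/32 = 2.94×10^-8 m⁴.
θ = (T/G)·Σ L_i/J_i = (29.40/42.6×10⁹)·(0.229/1.72×10^-9 + 0.286/6.94×10^-8 + 0.101/2.94×10^-8) = 0.09725 rad.

0.0973 rad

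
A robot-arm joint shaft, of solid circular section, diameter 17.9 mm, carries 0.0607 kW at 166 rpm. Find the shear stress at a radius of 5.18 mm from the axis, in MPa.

ω = 2π·166/60 = 17.38 rad/s, so T = P/ω = 0.0607×10³ / 17.38 = 3.492 N·m.
J = πd⁴/32 = π(0.0179)⁴/32 = 1.008×10^-8 m⁴.
Shear stress varies linearly with radius: τ = T·r/J = 3.492 × 0.00518 / 1.008×10^-8 = 1.795×10^6 Pa.

1.79 MPa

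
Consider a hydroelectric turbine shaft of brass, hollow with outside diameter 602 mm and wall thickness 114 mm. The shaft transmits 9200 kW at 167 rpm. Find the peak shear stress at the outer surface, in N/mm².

14.4 N/mm²

ω = 2π·167/60 = 17.49 rad/s, so T = P/ω = 9200×10³ / 17.49 = 526100 N·m.
J = π(d_o⁴ − d_i⁴)/32 = π(0.602⁴ − 0.374⁴)/32 = 0.01097 m⁴.
τ_max = T·r/J = 526100 × 0.301 / 0.01097 = 1.443×10^7 Pa.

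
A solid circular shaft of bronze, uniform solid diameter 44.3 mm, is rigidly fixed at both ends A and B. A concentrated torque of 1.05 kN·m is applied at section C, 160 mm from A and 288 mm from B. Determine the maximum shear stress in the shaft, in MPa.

39.5 MPa

With uniform GJ and both ends fixed, compatibility θ_AC = θ_CB gives T_A·a = T_B·b, together with T_A + T_B = T₀.
T_A = T₀·b/(a+b) = 1050·288/448.0 = 675.0 N·m; T_B = 375.0 N·m.
τ in each portion: τ_AC = 3.95×10^7 Pa, τ_CB = 2.20×10^7 Pa; maximum is in AC.
τ_max = T_AC·r/J = 675.0·0.0221/3.78×10^-7 = 3.954×10^7 Pa.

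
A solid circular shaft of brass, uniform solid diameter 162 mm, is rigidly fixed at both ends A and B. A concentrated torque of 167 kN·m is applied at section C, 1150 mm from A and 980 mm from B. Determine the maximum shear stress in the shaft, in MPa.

With uniform GJ and both ends fixed, compatibility θ_AC = θ_CB gives T_A·a = T_B·b, together with T_A + T_B = T₀.
T_A = T₀·b/(a+b) = 167000·980/2130 = 76840 N·m; T_B = 90160 N·m.
τ in each portion: τ_AC = 9.20×10^7 Pa, τ_CB = 1.08×10^8 Pa; maximum is in CB.
τ_max = T_CB·r/J = 90160·0.0810/6.76×10^-5 = 1.080×10^8 Pa.

108 MPa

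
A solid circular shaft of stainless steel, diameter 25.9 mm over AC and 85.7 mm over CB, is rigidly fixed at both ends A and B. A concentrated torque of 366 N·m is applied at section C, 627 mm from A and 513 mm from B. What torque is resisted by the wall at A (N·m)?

2.48 N·m

Compatibility: T_A·a/J_AC = T_B·b/J_CB with T_A + T_B = T₀.
J_AC = 4.42×10^-8 m⁴, J_CB = 5.30×10^-6 m⁴, so T_A = T₀·(J_AC/a)/((J_AC/a)+(J_CB/b)) = 2.481 N·m, T_B = 363.5 N·m.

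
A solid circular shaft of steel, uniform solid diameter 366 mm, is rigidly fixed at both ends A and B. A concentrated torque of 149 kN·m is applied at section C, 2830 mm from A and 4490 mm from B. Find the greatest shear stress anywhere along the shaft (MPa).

9.49 MPa

With uniform GJ and both ends fixed, compatibility θ_AC = θ_CB gives T_A·a = T_B·b, together with T_A + T_B = T₀.
T_A = T₀·b/(a+b) = 149000·4490/7320 = 91390 N·m; T_B = 57610 N·m.
τ in each portion: τ_AC = 9.49×10^6 Pa, τ_CB = 5.98×10^6 Pa; maximum is in AC.
τ_max = T_AC·r/J = 91390·0.183/1.76×10^-3 = 9.494×10^6 Pa.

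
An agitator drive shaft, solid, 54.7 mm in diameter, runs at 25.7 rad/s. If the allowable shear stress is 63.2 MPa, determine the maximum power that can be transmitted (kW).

52.2 kW

J = πd⁴/32 = π(0.0547)⁴/32 = 8.789×10^-7 m⁴.
T_max = τ_allow·J/r = 6.32×10^7 × 8.789×10^-7 / 0.0274 = 2031 N·m.
ω = 25.7 rad/s, so P_max = T_max·ω = 5.220×10^4 W.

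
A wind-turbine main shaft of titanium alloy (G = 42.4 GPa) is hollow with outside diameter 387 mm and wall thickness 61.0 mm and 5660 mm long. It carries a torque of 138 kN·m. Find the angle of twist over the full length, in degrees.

J = π(d_o⁴ − d_i⁴)/32 = π(0.387⁴ − 0.265⁴)/32 = 1.718×10^-3 m⁴.
θ = T·L/(G·J) = 138000 × 5.66 / (42.4×10⁹ × 1.718×10^-3) = 0.01072 rad.

0.614°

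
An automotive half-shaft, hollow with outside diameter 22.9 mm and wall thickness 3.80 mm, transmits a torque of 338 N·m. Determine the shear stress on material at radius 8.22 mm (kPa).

J = π(d_o⁴ − d_i⁴)/32 = π(0.0229⁴ − 0.0153⁴)/32 = 2.162×10^-8 m⁴.
Shear stress varies linearly with radius: τ = T·r/J = 338.0 × 0.00822 / 2.162×10^-8 = 1.285×10^8 Pa.

129000 kPa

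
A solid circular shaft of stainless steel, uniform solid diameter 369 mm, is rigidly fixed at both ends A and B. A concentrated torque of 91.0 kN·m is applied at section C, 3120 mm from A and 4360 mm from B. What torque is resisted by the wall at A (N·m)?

With uniform GJ and both ends fixed, compatibility θ_AC = θ_CB gives T_A·a = T_B·b, together with T_A + T_B = T₀.
T_A = T₀·b/(a+b) = 91000·4360/7480 = 53040 N·m; T_B = 37960 N·m.

53000 N·m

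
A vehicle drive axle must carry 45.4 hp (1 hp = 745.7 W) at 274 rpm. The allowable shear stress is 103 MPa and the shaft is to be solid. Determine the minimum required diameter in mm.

ω = 2π·274/60 = 28.69 rad/s, so T = P/ω = 45.4×745.7 / 28.69 = 1180 N·m.
For a solid shaft τ_max = 16T/(πd³), so d = (16T/(π τ_allow))^(1/3) = (16·1180/(π·1.03×10^8))^(1/3) = 0.03878 m.

38.8 mm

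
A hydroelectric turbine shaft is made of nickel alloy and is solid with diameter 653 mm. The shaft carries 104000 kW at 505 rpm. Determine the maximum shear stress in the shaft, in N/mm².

36.0 N/mm²

ω = 2π·505/60 = 52.88 rad/s, so T = P/ω = 104000×10³ / 52.88 = 1.967e6 N·m.
J = πd⁴/32 = π(0.653)⁴/32 = 0.01785 m⁴.
τ_max = T·r/J = 1.967e6 × 0.327 / 0.01785 = 3.597×10^7 Pa.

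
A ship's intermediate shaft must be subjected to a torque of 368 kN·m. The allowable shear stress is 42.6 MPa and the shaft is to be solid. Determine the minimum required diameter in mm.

For a solid shaft τ_max = 16T/(πd³), so d = (16T/(π τ_allow))^(1/3) = (16·368000/(π·4.26×10^7))^(1/3) = 0.3530 m.

353 mm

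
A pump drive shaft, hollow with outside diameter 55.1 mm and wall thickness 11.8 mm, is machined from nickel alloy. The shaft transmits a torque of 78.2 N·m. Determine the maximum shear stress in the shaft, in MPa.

J = π(d_o⁴ − d_i⁴)/32 = π(0.0551⁴ − 0.0315⁴)/32 = 8.083×10^-7 m⁴.
τ_max = T·r/J = 78.20 × 0.0276 / 8.083×10^-7 = 2.666×10^6 Pa.

2.67 MPa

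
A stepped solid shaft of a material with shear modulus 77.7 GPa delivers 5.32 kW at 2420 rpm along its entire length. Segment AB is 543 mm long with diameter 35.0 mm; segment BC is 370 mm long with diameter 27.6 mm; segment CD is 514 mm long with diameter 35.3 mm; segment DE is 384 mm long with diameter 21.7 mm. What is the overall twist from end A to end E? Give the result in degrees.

ω = 2π·2420/60 = 253.4 rad/s, so T = P/ω = 5.32×10³ / 253.4 = 20.99 N·m.
J_AB = π(0.0350)⁴/32 = 1.47×10^-7 m⁴; J_BC = π(0.0276)⁴/32 = 5.70×10^-8 m⁴; J_CD = π(0.0353)⁴/32 = 1.52×10^-7 m⁴; J_DE = π(0.0217)⁴/32 = 2.18×10^-8 m⁴.
θ = (T/G)·Σ L_i/J_i = (20.99/77.7×10⁹)·(0.543/1.47×10^-7 + 0.370/5.70×10^-8 + 0.514/1.52×10^-7 + 0.384/2.18×10^-8) = 8.427×10^-3 rad.

0.483°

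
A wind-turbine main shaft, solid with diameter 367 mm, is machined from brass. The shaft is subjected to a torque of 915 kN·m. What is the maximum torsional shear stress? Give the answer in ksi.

J = πd⁴/32 = π(0.367)⁴/32 = 1.781×10^-3 m⁴.
τ_max = T·r/J = 915000 × 0.183 / 1.781×10^-3 = 9.427×10^7 Pa.

13.7 ksi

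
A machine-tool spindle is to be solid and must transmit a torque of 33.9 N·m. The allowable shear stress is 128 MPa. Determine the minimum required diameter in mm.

For a solid shaft τ_max = 16T/(πd³), so d = (16T/(π τ_allow))^(1/3) = (16·33.90/(π·1.28×10^8))^(1/3) = 0.01105 m.

11.0 mm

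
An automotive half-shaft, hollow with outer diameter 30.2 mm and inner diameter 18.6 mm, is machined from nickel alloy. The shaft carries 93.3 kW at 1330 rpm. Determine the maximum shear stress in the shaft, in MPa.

ω = 2π·1330/60 = 139.3 rad/s, so T = P/ω = 93.3×10³ / 139.3 = 669.9 N·m.
J = π(d_o⁴ − d_i⁴)/32 = π(0.0302⁴ − 0.0186⁴)/32 = 6.991×10^-8 m⁴.
τ_max = T·r/J = 669.9 × 0.0151 / 6.991×10^-8 = 1.447×10^8 Pa.

145 MPa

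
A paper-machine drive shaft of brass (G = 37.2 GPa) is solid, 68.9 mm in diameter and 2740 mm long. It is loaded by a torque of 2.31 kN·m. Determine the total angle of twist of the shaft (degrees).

J = πd⁴/32 = π(0.0689)⁴/32 = 2.212×10^-6 m⁴.
θ = T·L/(G·J) = 2310 × 2.74 / (37.2×10⁹ × 2.212×10^-6) = 0.07690 rad.

4.41°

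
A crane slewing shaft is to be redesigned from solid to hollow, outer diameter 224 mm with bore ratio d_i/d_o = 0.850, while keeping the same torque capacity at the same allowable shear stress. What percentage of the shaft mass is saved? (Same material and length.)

54.6 %

Equal τ_max and T ⇒ the solid shaft needs d_s³ = d_o³(1−k⁴), so d_s = 224·(1−0.850⁴)^(1/3) = 175.1 mm.
Area ratio A_h/A_s = d_o²(1−k²)/d_s² = (1−k²)/(1−k⁴)^(2/3) = 0.4539.
Mass saving = 1 − 0.4539 = 54.6 %.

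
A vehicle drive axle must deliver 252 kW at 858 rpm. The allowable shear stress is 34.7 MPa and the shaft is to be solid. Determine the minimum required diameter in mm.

ω = 2π·858/60 = 89.85 rad/s, so T = P/ω = 252×10³ / 89.85 = 2805 N·m.
For a solid shaft τ_max = 16T/(πd³), so d = (16T/(π τ_allow))^(1/3) = (16·2805/(π·3.47×10^7))^(1/3) = 0.07439 m.

74.4 mm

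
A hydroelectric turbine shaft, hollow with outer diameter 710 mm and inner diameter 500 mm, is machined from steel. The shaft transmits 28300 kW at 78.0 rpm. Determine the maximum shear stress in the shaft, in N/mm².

65.4 N/mm²

ω = 2π·78.0/60 = 8.168 rad/s, so T = P/ω = 28300×10³ / 8.168 = 3.465e6 N·m.
J = π(d_o⁴ − d_i⁴)/32 = π(0.710⁴ − 0.500⁴)/32 = 0.01881 m⁴.
τ_max = T·r/J = 3.465e6 × 0.355 / 0.01881 = 6.538×10^7 Pa.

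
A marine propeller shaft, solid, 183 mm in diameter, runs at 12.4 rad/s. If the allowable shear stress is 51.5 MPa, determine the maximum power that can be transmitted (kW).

768 kW

J = πd⁴/32 = π(0.183)⁴/32 = 1.101×10^-4 m⁴.
T_max = τ_allow·J/r = 5.15×10^7 × 1.101×10^-4 / 0.0915 = 61970 N·m.
ω = 12.4 rad/s, so P_max = T_max·ω = 7.684×10^5 W.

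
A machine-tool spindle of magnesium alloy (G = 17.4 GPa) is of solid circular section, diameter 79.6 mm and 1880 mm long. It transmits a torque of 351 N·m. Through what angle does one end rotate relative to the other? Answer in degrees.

0.551°

J = πd⁴/32 = π(0.0796)⁴/32 = 3.941×10^-6 m⁴.
θ = T·L/(G·J) = 351.0 × 1.88 / (17.4×10⁹ × 3.941×10^-6) = 9.622×10^-3 rad.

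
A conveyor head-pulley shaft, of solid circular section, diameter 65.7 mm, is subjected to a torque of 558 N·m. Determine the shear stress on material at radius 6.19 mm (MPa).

1.89 MPa

J = πd⁴/32 = π(0.0657)⁴/32 = 1.829×10^-6 m⁴.
Shear stress varies linearly with radius: τ = T·r/J = 558.0 × 0.00619 / 1.829×10^-6 = 1.888×10^6 Pa.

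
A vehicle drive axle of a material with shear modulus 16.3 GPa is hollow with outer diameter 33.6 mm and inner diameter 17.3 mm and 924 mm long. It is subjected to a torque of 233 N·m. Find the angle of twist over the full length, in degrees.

J = π(d_o⁴ − d_i⁴)/32 = π(0.0336⁴ − 0.0173⁴)/32 = 1.163×10^-7 m⁴.
θ = T·L/(G·J) = 233.0 × 0.924 / (16.3×10⁹ × 1.163×10^-7) = 0.1135 rad.

6.51°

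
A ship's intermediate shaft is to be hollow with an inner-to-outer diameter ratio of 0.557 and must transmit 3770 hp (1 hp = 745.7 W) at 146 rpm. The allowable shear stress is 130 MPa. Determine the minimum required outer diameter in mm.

200 mm

ω = 2π·146/60 = 15.29 rad/s, so T = P/ω = 3770×745.7 / 15.29 = 183900 N·m.
For a hollow shaft with d_i/d_o = 0.557: τ_max = 16T/(π d_o³ (1−k⁴)), so d_o = [16T/(π τ_allow (1−k⁴))]^(1/3) = [16·183900/(π·1.30×10^8·0.9037)]^(1/3) = 0.1998 m.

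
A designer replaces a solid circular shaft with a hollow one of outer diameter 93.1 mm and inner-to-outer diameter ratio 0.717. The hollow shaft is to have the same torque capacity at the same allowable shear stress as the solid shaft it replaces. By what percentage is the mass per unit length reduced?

40.4 %

Equal τ_max and T ⇒ the solid shaft needs d_s³ = d_o³(1−k⁴), so d_s = 93.1·(1−0.717⁴)^(1/3) = 84.05 mm.
Area ratio A_h/A_s = d_o²(1−k²)/d_s² = (1−k²)/(1−k⁴)^(2/3) = 0.5962.
Mass saving = 1 − 0.5962 = 40.4 %.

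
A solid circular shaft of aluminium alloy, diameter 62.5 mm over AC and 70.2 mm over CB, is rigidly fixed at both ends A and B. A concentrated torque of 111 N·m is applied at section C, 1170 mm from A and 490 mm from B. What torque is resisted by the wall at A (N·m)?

Compatibility: T_A·a/J_AC = T_B·b/J_CB with T_A + T_B = T₀.
J_AC = 1.50×10^-6 m⁴, J_CB = 2.38×10^-6 m⁴, so T_A = T₀·(J_AC/a)/((J_AC/a)+(J_CB/b)) = 23.12 N·m, T_B = 87.88 N·m.

23.1 N·m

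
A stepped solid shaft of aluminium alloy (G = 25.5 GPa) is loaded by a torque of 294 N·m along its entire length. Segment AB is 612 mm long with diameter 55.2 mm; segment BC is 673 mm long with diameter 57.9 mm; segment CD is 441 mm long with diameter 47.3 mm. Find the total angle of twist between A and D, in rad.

J_AB = π(0.0552)⁴/32 = 9.11×10^-7 m⁴; J_BC = π(0.0579)⁴/32 = 1.10×10^-6 m⁴; J_CD = π(0.0473)⁴/32 = 4.91×10^-7 m⁴.
θ = (T/G)·Σ L_i/J_i = (294.0/25.5×10⁹)·(0.612/9.11×10^-7 + 0.673/1.10×10^-6 + 0.441/4.91×10^-7) = 0.02512 rad.

0.0251 rad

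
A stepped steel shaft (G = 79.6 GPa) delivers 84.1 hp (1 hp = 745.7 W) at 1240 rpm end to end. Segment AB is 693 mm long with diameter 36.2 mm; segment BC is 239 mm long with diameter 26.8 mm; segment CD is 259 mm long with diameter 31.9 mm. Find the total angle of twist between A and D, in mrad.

ω = 2π·1240/60 = 129.9 rad/s, so T = P/ω = 84.1×745.7 / 129.9 = 483.0 N·m.
J_AB = π(0.0362)⁴/32 = 1.69×10^-7 m⁴; J_BC = π(0.0268)⁴/32 = 5.06×10^-8 m⁴; J_CD = π(0.0319)⁴/32 = 1.02×10^-7 m⁴.
θ = (T/G)·Σ L_i/J_i = (483.0/79.6×10⁹)·(0.693/1.69×10^-7 + 0.239/5.06×10^-8 + 0.259/1.02×10^-7) = 0.06903 rad.

69.0 mrad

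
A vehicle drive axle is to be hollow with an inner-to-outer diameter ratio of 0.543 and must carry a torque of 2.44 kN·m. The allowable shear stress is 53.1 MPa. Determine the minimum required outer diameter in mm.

For a hollow shaft with d_i/d_o = 0.543: τ_max = 16T/(π d_o³ (1−k⁴)), so d_o = [16T/(π τ_allow (1−k⁴))]^(1/3) = [16·2440/(π·5.31×10^7·0.9131)]^(1/3) = 0.06352 m.

63.5 mm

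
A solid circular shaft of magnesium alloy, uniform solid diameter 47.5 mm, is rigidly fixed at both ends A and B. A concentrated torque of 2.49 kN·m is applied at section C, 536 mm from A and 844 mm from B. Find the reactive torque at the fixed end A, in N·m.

With uniform GJ and both ends fixed, compatibility θ_AC = θ_CB gives T_A·a = T_B·b, together with T_A + T_B = T₀.
T_A = T₀·b/(a+b) = 2490·844/1380 = 1523 N·m; T_B = 967.1 N·m.

1520 N·m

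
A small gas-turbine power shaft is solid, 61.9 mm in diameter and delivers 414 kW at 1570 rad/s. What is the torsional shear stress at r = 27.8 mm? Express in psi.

738 psi

ω = 1570 rad/s, so T = P/ω = 414×10³ / 1570 = 263.7 N·m.
J = πd⁴/32 = π(0.0619)⁴/32 = 1.441×10^-6 m⁴.
Shear stress varies linearly with radius: τ = T·r/J = 263.7 × 0.0278 / 1.441×10^-6 = 5.086×10^6 Pa.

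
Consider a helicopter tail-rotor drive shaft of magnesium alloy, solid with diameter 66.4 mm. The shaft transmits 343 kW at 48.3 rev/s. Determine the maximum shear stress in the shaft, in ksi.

ω = 2π·48.3 = 303.5 rad/s, so T = P/ω = 343×10³ / 303.5 = 1130 N·m.
J = πd⁴/32 = π(0.0664)⁴/32 = 1.908×10^-6 m⁴.
τ_max = T·r/J = 1130 × 0.0332 / 1.908×10^-6 = 1.966×10^7 Pa.

2.85 ksi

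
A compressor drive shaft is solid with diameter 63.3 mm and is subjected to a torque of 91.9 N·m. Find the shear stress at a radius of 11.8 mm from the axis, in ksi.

0.0998 ksi

J = πd⁴/32 = π(0.0633)⁴/32 = 1.576×10^-6 m⁴.
Shear stress varies linearly with radius: τ = T·r/J = 91.90 × 0.0118 / 1.576×10^-6 = 6.880×10^5 Pa.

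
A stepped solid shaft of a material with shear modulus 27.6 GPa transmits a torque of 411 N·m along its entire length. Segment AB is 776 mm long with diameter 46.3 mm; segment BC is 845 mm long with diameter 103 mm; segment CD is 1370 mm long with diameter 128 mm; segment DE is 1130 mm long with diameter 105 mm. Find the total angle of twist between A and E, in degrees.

J_AB = π(0.0463)⁴/32 = 4.51×10^-7 m⁴; J_BC = π(0.103)⁴/32 = 1.10×10^-5 m⁴; J_CD = π(0.128)⁴/32 = 2.64×10^-5 m⁴; J_DE = π(0.105)⁴/32 = 1.19×10^-5 m⁴.
θ = (T/G)·Σ L_i/J_i = (411.0/27.6×10⁹)·(0.776/4.51×10^-7 + 0.845/1.10×10^-5 + 1.37/2.64×10^-5 + 1.13/1.19×10^-5) = 0.02894 rad.

1.66°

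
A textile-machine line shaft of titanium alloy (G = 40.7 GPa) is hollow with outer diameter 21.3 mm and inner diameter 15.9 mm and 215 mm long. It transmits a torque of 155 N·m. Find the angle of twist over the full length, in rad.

0.0588 rad

J = π(d_o⁴ − d_i⁴)/32 = π(0.0213⁴ − 0.0159⁴)/32 = 1.393×10^-8 m⁴.
θ = T·L/(G·J) = 155.0 × 0.215 / (40.7×10⁹ × 1.393×10^-8) = 0.05877 rad.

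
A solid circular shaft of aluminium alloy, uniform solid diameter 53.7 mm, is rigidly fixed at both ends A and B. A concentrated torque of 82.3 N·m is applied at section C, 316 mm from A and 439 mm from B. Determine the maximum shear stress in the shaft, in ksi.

0.228 ksi

With uniform GJ and both ends fixed, compatibility θ_AC = θ_CB gives T_A·a = T_B·b, together with T_A + T_B = T₀.
T_A = T₀·b/(a+b) = 82.30·439/755.0 = 47.85 N·m; T_B = 34.45 N·m.
τ in each portion: τ_AC = 1.57×10^6 Pa, τ_CB = 1.13×10^6 Pa; maximum is in AC.
τ_max = T_AC·r/J = 47.85·0.0269/8.16×10^-7 = 1.574×10^6 Pa.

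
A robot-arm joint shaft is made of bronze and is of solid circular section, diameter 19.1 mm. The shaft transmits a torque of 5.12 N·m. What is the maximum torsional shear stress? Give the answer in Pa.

3.74e6 Pa

J = πd⁴/32 = π(0.0191)⁴/32 = 1.307×10^-8 m⁴.
τ_max = T·r/J = 5.120 × 0.00955 / 1.307×10^-8 = 3.742×10^6 Pa.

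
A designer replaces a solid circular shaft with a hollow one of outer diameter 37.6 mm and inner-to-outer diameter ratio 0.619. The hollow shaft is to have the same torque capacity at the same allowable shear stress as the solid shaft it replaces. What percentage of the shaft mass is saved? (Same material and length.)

Equal τ_max and T ⇒ the solid shaft needs d_s³ = d_o³(1−k⁴), so d_s = 37.6·(1−0.619⁴)^(1/3) = 35.66 mm.
Area ratio A_h/A_s = d_o²(1−k²)/d_s² = (1−k²)/(1−k⁴)^(2/3) = 0.6857.
Mass saving = 1 − 0.6857 = 31.4 %.

31.4 %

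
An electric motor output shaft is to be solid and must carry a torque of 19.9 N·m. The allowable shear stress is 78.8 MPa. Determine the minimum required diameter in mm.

10.9 mm

For a solid shaft τ_max = 16T/(πd³), so d = (16T/(π τ_allow))^(1/3) = (16·19.90/(π·7.88×10^7))^(1/3) = 0.01088 m.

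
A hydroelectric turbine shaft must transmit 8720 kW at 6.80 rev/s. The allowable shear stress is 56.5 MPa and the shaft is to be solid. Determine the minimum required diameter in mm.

264 mm

ω = 2π·6.80 = 42.73 rad/s, so T = P/ω = 8720×10³ / 42.73 = 204100 N·m.
For a solid shaft τ_max = 16T/(πd³), so d = (16T/(π τ_allow))^(1/3) = (16·204100/(π·5.65×10^7))^(1/3) = 0.2640 m.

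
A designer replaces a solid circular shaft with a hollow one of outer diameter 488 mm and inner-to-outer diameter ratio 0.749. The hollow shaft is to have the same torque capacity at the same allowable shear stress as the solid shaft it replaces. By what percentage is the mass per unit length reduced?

Equal τ_max and T ⇒ the solid shaft needs d_s³ = d_o³(1−k⁴), so d_s = 488·(1−0.749⁴)^(1/3) = 430.2 mm.
Area ratio A_h/A_s = d_o²(1−k²)/d_s² = (1−k²)/(1−k⁴)^(2/3) = 0.5648.
Mass saving = 1 − 0.5648 = 43.5 %.

43.5 %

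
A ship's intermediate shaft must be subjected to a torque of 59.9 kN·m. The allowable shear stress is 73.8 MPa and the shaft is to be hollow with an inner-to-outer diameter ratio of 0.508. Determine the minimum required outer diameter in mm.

For a hollow shaft with d_i/d_o = 0.508: τ_max = 16T/(π d_o³ (1−k⁴)), so d_o = [16T/(π τ_allow (1−k⁴))]^(1/3) = [16·59900/(π·7.38×10^7·0.9334)]^(1/3) = 0.1642 m.

164 mm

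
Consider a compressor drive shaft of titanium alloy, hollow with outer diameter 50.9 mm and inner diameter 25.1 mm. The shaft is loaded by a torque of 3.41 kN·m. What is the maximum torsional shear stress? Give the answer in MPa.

J = π(d_o⁴ − d_i⁴)/32 = π(0.0509⁴ − 0.0251⁴)/32 = 6.200×10^-7 m⁴.
τ_max = T·r/J = 3410 × 0.0255 / 6.200×10^-7 = 1.400×10^8 Pa.

140 MPa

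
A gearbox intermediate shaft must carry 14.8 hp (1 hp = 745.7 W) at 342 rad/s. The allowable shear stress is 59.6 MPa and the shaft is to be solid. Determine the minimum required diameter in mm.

ω = 342 rad/s, so T = P/ω = 14.8×745.7 / 342.0 = 32.27 N·m.
For a solid shaft τ_max = 16T/(πd³), so d = (16T/(π τ_allow))^(1/3) = (16·32.27/(π·5.96×10^7))^(1/3) = 0.01402 m.

14.0 mm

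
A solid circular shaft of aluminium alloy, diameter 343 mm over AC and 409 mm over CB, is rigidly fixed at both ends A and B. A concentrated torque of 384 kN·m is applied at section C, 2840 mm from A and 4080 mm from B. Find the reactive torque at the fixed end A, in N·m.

Compatibility: T_A·a/J_AC = T_B·b/J_CB with T_A + T_B = T₀.
J_AC = 1.36×10^-3 m⁴, J_CB = 2.75×10^-3 m⁴, so T_A = T₀·(J_AC/a)/((J_AC/a)+(J_CB/b)) = 159500 N·m, T_B = 224500 N·m.

160000 N·m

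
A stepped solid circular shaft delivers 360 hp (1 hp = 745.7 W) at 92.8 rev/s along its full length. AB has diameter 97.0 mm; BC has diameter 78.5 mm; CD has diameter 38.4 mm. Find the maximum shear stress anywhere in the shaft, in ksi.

6.01 ksi

ω = 2π·92.8 = 583.1 rad/s, so T = P/ω = 360×745.7 / 583.1 = 460.4 N·m.
Under the same torque, τ_max = 16T/(πd³) is largest where d is smallest — segment CD (d = 38.4 mm).
τ_max = 16·460.4/(π·(0.0384)³) = 4.141×10^7 Pa.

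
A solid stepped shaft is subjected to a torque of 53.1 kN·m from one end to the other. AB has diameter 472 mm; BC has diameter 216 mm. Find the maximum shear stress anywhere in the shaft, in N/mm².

26.8 N/mm²

Under the same torque, τ_max = 16T/(πd³) is largest where d is smallest — segment BC (d = 216 mm).
τ_max = 16·53100/(π·(0.216)³) = 2.684×10^7 Pa.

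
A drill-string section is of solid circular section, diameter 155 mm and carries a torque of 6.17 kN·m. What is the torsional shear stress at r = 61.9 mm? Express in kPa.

6740 kPa

J = πd⁴/32 = π(0.155)⁴/32 = 5.667×10^-5 m⁴.
Shear stress varies linearly with radius: τ = T·r/J = 6170 × 0.0619 / 5.667×10^-5 = 6.740×10^6 Pa.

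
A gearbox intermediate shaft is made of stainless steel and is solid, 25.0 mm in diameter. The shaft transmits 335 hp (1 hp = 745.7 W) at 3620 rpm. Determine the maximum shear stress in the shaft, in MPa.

215 MPa

ω = 2π·3620/60 = 379.1 rad/s, so T = P/ω = 335×745.7 / 379.1 = 659.0 N·m.
J = πd⁴/32 = π(0.0250)⁴/32 = 3.835×10^-8 m⁴.
τ_max = T·r/J = 659.0 × 0.0125 / 3.835×10^-8 = 2.148×10^8 Pa.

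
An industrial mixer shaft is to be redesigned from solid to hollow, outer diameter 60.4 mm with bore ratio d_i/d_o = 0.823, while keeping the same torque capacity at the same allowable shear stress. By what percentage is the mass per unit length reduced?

51.4 %

Equal τ_max and T ⇒ the solid shaft needs d_s³ = d_o³(1−k⁴), so d_s = 60.4·(1−0.823⁴)^(1/3) = 49.22 mm.
Area ratio A_h/A_s = d_o²(1−k²)/d_s² = (1−k²)/(1−k⁴)^(2/3) = 0.4859.
Mass saving = 1 − 0.4859 = 51.4 %.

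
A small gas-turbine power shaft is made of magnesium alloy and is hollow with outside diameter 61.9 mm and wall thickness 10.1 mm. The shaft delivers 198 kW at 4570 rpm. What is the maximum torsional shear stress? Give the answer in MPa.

11.2 MPa

ω = 2π·4570/60 = 478.6 rad/s, so T = P/ω = 198×10³ / 478.6 = 413.7 N·m.
J = π(d_o⁴ − d_i⁴)/32 = π(0.0619⁴ − 0.0417⁴)/32 = 1.144×10^-6 m⁴.
τ_max = T·r/J = 413.7 × 0.0309 / 1.144×10^-6 = 1.119×10^7 Pa.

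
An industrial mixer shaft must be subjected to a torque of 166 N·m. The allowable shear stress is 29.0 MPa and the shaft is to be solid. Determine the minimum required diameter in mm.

30.8 mm

For a solid shaft τ_max = 16T/(πd³), so d = (16T/(π τ_allow))^(1/3) = (16·166.0/(π·2.90×10^7))^(1/3) = 0.03078 m.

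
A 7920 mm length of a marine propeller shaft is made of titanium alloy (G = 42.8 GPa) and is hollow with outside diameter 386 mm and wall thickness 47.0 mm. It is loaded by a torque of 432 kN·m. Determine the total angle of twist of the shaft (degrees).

J = π(d_o⁴ − d_i⁴)/32 = π(0.386⁴ − 0.292⁴)/32 = 1.466×10^-3 m⁴.
θ = T·L/(G·J) = 432000 × 7.92 / (42.8×10⁹ × 1.466×10^-3) = 0.05454 rad.

3.12°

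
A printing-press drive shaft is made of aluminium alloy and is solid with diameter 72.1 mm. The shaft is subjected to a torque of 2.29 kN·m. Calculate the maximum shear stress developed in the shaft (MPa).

J = πd⁴/32 = π(0.0721)⁴/32 = 2.653×10^-6 m⁴.
τ_max = T·r/J = 2290 × 0.0360 / 2.653×10^-6 = 3.112×10^7 Pa.

31.1 MPa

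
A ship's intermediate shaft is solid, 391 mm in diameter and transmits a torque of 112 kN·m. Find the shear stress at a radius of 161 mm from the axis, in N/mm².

7.86 N/mm²

J = πd⁴/32 = π(0.391)⁴/32 = 2.295×10^-3 m⁴.
Shear stress varies linearly with radius: τ = T·r/J = 112000 × 0.161 / 2.295×10^-3 = 7.858×10^6 Pa.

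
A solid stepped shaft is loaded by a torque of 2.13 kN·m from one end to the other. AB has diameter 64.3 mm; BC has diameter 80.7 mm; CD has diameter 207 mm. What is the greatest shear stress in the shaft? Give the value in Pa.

Under the same torque, τ_max = 16T/(πd³) is largest where d is smallest — segment AB (d = 64.3 mm).
τ_max = 16·2130/(π·(0.0643)³) = 4.081×10^7 Pa.

4.08e7 Pa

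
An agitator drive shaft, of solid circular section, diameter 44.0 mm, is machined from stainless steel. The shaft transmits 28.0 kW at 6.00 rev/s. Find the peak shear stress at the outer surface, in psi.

ω = 2π·6.00 = 37.70 rad/s, so T = P/ω = 28.0×10³ / 37.70 = 742.7 N·m.
J = πd⁴/32 = π(0.0440)⁴/32 = 3.680×10^-7 m⁴.
τ_max = T·r/J = 742.7 × 0.0220 / 3.680×10^-7 = 4.441×10^7 Pa.

6440 psi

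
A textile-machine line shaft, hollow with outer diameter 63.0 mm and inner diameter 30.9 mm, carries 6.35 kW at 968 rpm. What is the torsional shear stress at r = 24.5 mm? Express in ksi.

0.153 ksi

ω = 2π·968/60 = 101.4 rad/s, so T = P/ω = 6.35×10³ / 101.4 = 62.64 N·m.
J = π(d_o⁴ − d_i⁴)/32 = π(0.0630⁴ − 0.0309⁴)/32 = 1.457×10^-6 m⁴.
Shear stress varies linearly with radius: τ = T·r/J = 62.64 × 0.0245 / 1.457×10^-6 = 1.053×10^6 Pa.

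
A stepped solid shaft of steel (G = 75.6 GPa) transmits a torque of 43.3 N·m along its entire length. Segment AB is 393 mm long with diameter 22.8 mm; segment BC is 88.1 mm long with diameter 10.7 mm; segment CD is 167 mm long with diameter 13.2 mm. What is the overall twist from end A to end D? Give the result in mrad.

J_AB = π(0.0228)⁴/32 = 2.65×10^-8 m⁴; J_BC = π(0.0107)⁴/32 = 1.29×10^-9 m⁴; J_CD = π(0.0132)⁴/32 = 2.98×10^-9 m⁴.
θ = (T/G)·Σ L_i/J_i = (43.30/75.6×10⁹)·(0.393/2.65×10^-8 + 0.0881/1.29×10^-9 + 0.167/2.98×10^-9) = 0.07979 rad.

79.8 mrad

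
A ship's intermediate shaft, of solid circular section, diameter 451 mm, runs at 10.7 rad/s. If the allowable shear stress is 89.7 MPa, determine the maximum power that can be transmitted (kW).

17300 kW

J = πd⁴/32 = π(0.451)⁴/32 = 4.062×10^-3 m⁴.
T_max = τ_allow·J/r = 8.97×10^7 × 4.062×10^-3 / 0.226 = 1.616e6 N·m.
ω = 10.7 rad/s, so P_max = T_max·ω = 1.729×10^7 W.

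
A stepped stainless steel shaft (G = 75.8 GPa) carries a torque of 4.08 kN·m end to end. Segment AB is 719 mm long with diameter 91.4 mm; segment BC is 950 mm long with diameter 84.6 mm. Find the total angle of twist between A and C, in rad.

J_AB = π(0.0914)⁴/32 = 6.85×10^-6 m⁴; J_BC = π(0.0846)⁴/32 = 5.03×10^-6 m⁴.
θ = (T/G)·Σ L_i/J_i = (4080/75.8×10⁹)·(0.719/6.85×10^-6 + 0.950/5.03×10^-6) = 0.01582 rad.

0.0158 rad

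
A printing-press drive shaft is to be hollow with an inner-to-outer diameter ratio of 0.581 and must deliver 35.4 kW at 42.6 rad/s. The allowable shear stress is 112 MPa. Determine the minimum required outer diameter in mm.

ω = 42.6 rad/s, so T = P/ω = 35.4×10³ / 42.60 = 831.0 N·m.
For a hollow shaft with d_i/d_o = 0.581: τ_max = 16T/(π d_o³ (1−k⁴)), so d_o = [16T/(π τ_allow (1−k⁴))]^(1/3) = [16·831.0/(π·1.12×10^8·0.8861)]^(1/3) = 0.03494 m.

34.9 mm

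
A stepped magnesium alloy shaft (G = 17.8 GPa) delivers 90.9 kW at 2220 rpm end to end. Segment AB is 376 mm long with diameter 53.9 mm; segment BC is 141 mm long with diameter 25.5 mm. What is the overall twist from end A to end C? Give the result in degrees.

4.85°

ω = 2π·2220/60 = 232.5 rad/s, so T = P/ω = 90.9×10³ / 232.5 = 391.0 N·m.
J_AB = π(0.0539)⁴/32 = 8.29×10^-7 m⁴; J_BC = π(0.0255)⁴/32 = 4.15×10^-8 m⁴.
θ = (T/G)·Σ L_i/J_i = (391.0/17.8×10⁹)·(0.376/8.29×10^-7 + 0.141/4.15×10^-8) = 0.08458 rad.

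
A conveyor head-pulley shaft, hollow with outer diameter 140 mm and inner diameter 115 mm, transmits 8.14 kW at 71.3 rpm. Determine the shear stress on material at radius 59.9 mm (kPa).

ω = 2π·71.3/60 = 7.467 rad/s, so T = P/ω = 8.14×10³ / 7.467 = 1090 N·m.
J = π(d_o⁴ − d_i⁴)/32 = π(0.140⁴ − 0.115⁴)/32 = 2.054×10^-5 m⁴.
Shear stress varies linearly with radius: τ = T·r/J = 1090 × 0.0599 / 2.054×10^-5 = 3.179×10^6 Pa.

3180 kPa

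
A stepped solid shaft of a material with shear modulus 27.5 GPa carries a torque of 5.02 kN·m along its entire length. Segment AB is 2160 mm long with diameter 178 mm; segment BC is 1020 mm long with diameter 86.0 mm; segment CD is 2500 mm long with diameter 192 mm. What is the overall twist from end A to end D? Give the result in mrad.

J_AB = π(0.178)⁴/32 = 9.86×10^-5 m⁴; J_BC = π(0.0860)⁴/32 = 5.37×10^-6 m⁴; J_CD = π(0.192)⁴/32 = 1.33×10^-4 m⁴.
θ = (T/G)·Σ L_i/J_i = (5020/27.5×10⁹)·(2.16/9.86×10^-5 + 1.02/5.37×10^-6 + 2.50/1.33×10^-4) = 0.04209 rad.

42.1 mrad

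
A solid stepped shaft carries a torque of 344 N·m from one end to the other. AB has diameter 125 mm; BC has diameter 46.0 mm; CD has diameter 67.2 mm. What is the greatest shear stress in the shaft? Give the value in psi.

Under the same torque, τ_max = 16T/(πd³) is largest where d is smallest — segment BC (d = 46.0 mm).
τ_max = 16·344.0/(π·(0.0460)³) = 1.800×10^7 Pa.

2610 psi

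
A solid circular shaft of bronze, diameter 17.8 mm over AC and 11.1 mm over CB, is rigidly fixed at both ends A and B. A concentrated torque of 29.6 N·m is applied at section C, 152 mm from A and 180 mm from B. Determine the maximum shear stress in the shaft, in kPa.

Compatibility: T_A·a/J_AC = T_B·b/J_CB with T_A + T_B = T₀.
J_AC = 9.86×10^-9 m⁴, J_CB = 1.49×10^-9 m⁴, so T_A = T₀·(J_AC/a)/((J_AC/a)+(J_CB/b)) = 26.25 N·m, T_B = 3.352 N·m.
τ in each portion: τ_AC = 2.37×10^7 Pa, τ_CB = 1.25×10^7 Pa; maximum is in AC.
τ_max = T_AC·r/J = 26.25·0.00890/9.86×10^-9 = 2.370×10^7 Pa.

23700 kPa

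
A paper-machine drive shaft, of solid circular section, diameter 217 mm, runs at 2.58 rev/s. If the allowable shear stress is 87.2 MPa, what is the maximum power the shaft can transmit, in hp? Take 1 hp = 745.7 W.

3800 hp

J = πd⁴/32 = π(0.217)⁴/32 = 2.177×10^-4 m⁴.
T_max = τ_allow·J/r = 8.72×10^7 × 2.177×10^-4 / 0.108 = 175000 N·m.
ω = 2π·2.58 = 16.21 rad/s, so P_max = T_max·ω = 2.836×10^6 W.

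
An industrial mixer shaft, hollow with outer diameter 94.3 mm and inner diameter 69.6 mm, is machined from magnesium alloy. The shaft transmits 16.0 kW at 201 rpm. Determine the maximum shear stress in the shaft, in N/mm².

ω = 2π·201/60 = 21.05 rad/s, so T = P/ω = 16.0×10³ / 21.05 = 760.1 N·m.
J = π(d_o⁴ − d_i⁴)/32 = π(0.0943⁴ − 0.0696⁴)/32 = 5.460×10^-6 m⁴.
τ_max = T·r/J = 760.1 × 0.0471 / 5.460×10^-6 = 6.565×10^6 Pa.

6.56 N/mm²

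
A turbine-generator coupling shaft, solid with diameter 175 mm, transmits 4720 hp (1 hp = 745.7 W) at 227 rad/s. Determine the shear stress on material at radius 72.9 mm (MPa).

ω = 227 rad/s, so T = P/ω = 4720×745.7 / 227.0 = 15510 N·m.
J = πd⁴/32 = π(0.175)⁴/32 = 9.208×10^-5 m⁴.
Shear stress varies linearly with radius: τ = T·r/J = 15510 × 0.0729 / 9.208×10^-5 = 1.228×10^7 Pa.

12.3 MPa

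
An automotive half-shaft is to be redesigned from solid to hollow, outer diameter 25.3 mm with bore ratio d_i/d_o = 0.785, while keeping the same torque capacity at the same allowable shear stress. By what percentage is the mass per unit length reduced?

47.2 %

Equal τ_max and T ⇒ the solid shaft needs d_s³ = d_o³(1−k⁴), so d_s = 25.3·(1−0.785⁴)^(1/3) = 21.58 mm.
Area ratio A_h/A_s = d_o²(1−k²)/d_s² = (1−k²)/(1−k⁴)^(2/3) = 0.5277.
Mass saving = 1 − 0.5277 = 47.2 %.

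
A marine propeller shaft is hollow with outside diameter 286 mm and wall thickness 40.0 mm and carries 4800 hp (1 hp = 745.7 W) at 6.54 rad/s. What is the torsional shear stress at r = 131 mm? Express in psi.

ω = 6.54 rad/s, so T = P/ω = 4800×745.7 / 6.540 = 547300 N·m.
J = π(d_o⁴ − d_i⁴)/32 = π(0.286⁴ − 0.206⁴)/32 = 4.801×10^-4 m⁴.
Shear stress varies linearly with radius: τ = T·r/J = 547300 × 0.131 / 4.801×10^-4 = 1.494×10^8 Pa.

21700 psi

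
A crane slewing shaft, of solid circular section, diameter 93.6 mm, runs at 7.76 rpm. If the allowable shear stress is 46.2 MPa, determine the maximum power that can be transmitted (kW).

6.04 kW

J = πd⁴/32 = π(0.0936)⁴/32 = 7.535×10^-6 m⁴.
T_max = τ_allow·J/r = 4.62×10^7 × 7.535×10^-6 / 0.0468 = 7439 N·m.
ω = 2π·7.76/60 = 0.8126 rad/s, so P_max = T_max·ω = 6045 W.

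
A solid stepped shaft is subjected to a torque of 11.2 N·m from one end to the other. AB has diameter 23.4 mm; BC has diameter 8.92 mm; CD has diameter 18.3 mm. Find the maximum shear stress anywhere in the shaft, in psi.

Under the same torque, τ_max = 16T/(πd³) is largest where d is smallest — segment BC (d = 8.92 mm).
τ_max = 16·11.20/(π·(0.00892)³) = 8.037×10^7 Pa.

11700 psi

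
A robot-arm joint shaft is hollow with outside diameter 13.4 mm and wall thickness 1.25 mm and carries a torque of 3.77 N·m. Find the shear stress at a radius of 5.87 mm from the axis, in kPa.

J = π(d_o⁴ − d_i⁴)/32 = π(0.0134⁴ − 0.0109⁴)/32 = 1.780×10^-9 m⁴.
Shear stress varies linearly with radius: τ = T·r/J = 3.770 × 0.00587 / 1.780×10^-9 = 1.244×10^7 Pa.

12400 kPa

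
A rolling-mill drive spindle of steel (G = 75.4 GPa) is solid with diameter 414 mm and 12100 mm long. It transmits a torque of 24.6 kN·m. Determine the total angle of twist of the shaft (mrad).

1.37 mrad

J = πd⁴/32 = π(0.414)⁴/32 = 2.884×10^-3 m⁴.
θ = T·L/(G·J) = 24600 × 12.1 / (75.4×10⁹ × 2.884×10^-3) = 1.369×10^-3 rad.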